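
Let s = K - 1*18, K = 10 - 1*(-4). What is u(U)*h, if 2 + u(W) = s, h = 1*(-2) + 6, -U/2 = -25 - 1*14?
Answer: -24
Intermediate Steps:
K = 14 (K = 10 + 4 = 14)
U = 78 (U = -2*(-25 - 1*14) = -2*(-25 - 14) = -2*(-39) = 78)
h = 4 (h = -2 + 6 = 4)
s = -4 (s = 14 - 1*18 = 14 - 18 = -4)
u(W) = -6 (u(W) = -2 - 4 = -6)
u(U)*h = -6*4 = -24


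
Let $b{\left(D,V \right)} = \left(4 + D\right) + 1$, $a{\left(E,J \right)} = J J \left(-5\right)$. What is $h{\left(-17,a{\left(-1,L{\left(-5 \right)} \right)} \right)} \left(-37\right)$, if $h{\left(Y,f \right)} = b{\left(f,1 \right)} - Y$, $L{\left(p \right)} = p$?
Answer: $3811$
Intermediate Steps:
$a{\left(E,J \right)} = - 5 J^{2}$ ($a{\left(E,J \right)} = J^{2} \left(-5\right) = - 5 J^{2}$)
$b{\left(D,V \right)} = 5 + D$
$h{\left(Y,f \right)} = 5 + f - Y$ ($h{\left(Y,f \right)} = \left(5 + f\right) - Y = 5 + f - Y$)
$h{\left(-17,a{\left(-1,L{\left(-5 \right)} \right)} \right)} \left(-37\right) = \left(5 - 5 \left(-5\right)^{2} - -17\right) \left(-37\right) = \left(5 - 125 + 17\right) \left(-37\right) = \left(-103\right) \left(-37\right) = 3811$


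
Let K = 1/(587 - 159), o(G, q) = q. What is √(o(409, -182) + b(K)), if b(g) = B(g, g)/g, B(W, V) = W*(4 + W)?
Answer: I*√8151581/214 ≈ 13.342*I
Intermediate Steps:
K = 1/428 ≈ 0.0023364
b(g) = 4 + g (b(g) = (g*(4 + g))/g = 4 + g)
√(o(409, -182) + b(K)) = √(-182 + (4 + 1/428)) = √(-182 + 1713/428) = √(-76183/428) = I*√8151581/214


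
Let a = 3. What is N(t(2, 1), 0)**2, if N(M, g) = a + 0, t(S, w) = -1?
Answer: 9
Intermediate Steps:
N(M, g) = 3 (N(M, g) = 3 + 0 = 3)
N(t(2, 1), 0)**2 = 3**2 = 9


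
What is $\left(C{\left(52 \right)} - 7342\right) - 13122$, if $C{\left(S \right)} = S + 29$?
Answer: $-20383$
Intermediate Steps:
$C{\left(S \right)} = 29 + S$
$\left(C{\left(52 \right)} - 7342\right) - 13122 = \left(\left(29 + 52\right) - 7342\right) - 13122 = \left(81 - 7342\right) - 13122 = -7261 - 13122 = -20383$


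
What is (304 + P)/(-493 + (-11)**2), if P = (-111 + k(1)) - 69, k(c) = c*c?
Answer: -125/372 ≈ -0.33602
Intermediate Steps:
k(c) = c**2
P = -179 (P = (-111 + 1**2) - 69 = (-111 + 1) - 69 = -110 - 69 = -179)
(304 + P)/(-493 + (-11)**2) = (304 - 179)/(-493 + (-11)**2) = 125/(-493 + 121) = 125/(-372) = 125*(-1/372) = -125/372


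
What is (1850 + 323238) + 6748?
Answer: 331836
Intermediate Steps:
(1850 + 323238) + 6748 = 325088 + 6748 = 331836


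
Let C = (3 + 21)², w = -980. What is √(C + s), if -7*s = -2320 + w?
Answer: 2*√12831/7 ≈ 32.364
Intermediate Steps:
s = 3300/7 (s = -(-2320 - 980)/7 = -⅐*(-3300) = 3300/7 ≈ 471.43)
C = 576 (C = 24² = 576)
√(C + s) = √(576 + 3300/7) = √(7332/7) = 2*√12831/7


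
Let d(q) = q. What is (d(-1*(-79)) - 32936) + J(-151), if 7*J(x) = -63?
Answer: -32866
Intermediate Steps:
J(x) = -9 (J(x) = (⅐)*(-63) = -9)
(d(-1*(-79)) - 32936) + J(-151) = (-1*(-79) - 32936) - 9 = (79 - 32936) - 9 = -32857 - 9 = -32866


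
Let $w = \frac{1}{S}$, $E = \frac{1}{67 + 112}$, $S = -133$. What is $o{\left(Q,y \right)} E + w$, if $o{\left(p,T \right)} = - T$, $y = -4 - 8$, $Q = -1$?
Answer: $\frac{1417}{23807} \approx 0.05952$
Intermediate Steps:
$E = \frac{1}{179} \approx 0.0055866$
$y = -12$ ($y = -4 - 8 = -12$)
$w = - \frac{1}{133}$ ($w = \frac{1}{-133} = - \frac{1}{133} \approx -0.0075188$)
$o{\left(Q,y \right)} E + w = \left(-1\right) \left(-12\right) \frac{1}{179} - \frac{1}{133} = 12 \cdot \frac{1}{179} - \frac{1}{133} = \frac{12}{179} - \frac{1}{133} = \frac{1417}{23807}$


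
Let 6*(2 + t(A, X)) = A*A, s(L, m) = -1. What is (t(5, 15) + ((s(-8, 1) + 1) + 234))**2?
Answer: 2007889/36 ≈ 55775.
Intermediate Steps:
t(A, X) = -2 + A**2/6 (t(A, X) = -2 + (A*A)/6 = -2 + A**2/6)
(t(5, 15) + ((s(-8, 1) + 1) + 234))**2 = ((-2 + (1/6)*5**2) + ((-1 + 1) + 234))**2 = ((-2 + (1/6)*25) + (0 + 234))**2 = ((-2 + 25/6) + 234)**2 = (13/6 + 234)**2 = (1417/6)**2 = 2007889/36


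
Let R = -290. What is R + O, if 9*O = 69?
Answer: -847/3 ≈ -282.33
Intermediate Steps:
O = 23/3 (O = (1/9)*69 = 23/3 ≈ 7.6667)
R + O = -290 + 23/3 = -847/3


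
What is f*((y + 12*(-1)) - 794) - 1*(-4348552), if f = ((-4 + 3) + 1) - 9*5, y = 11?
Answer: 4384327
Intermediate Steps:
f = -45 (f = (-1 + 1) - 45 = 0 - 45 = -45)
f*((y + 12*(-1)) - 794) - 1*(-4348552) = -45*((11 + 12*(-1)) - 794) - 1*(-4348552) = -45*((11 - 12) - 794) + 4348552 = -45*(-1 - 794) + 4348552 = -45*(-795) + 4348552 = 35775 + 4348552 = 4384327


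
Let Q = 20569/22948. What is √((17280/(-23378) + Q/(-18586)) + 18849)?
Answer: √117119054123927510402043986006/2492746625396 ≈ 137.29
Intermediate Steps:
Q = 20569/22948 (Q = 20569*(1/22948) = 20569/22948 ≈ 0.89633)
√((17280/(-23378) + Q/(-18586)) + 18849) = √((17280/(-23378) + (20569/22948)/(-18586)) + 18849) = √((17280*(-1/23378) + (20569/22948)*(-1/18586)) + 18849) = √((-8640/11689 - 20569/426511528) + 18849) = √(-3685300032961/4985493250792 + 18849) = √(93967876984145447/4985493250792) = √117119054123927510402043986006/2492746625396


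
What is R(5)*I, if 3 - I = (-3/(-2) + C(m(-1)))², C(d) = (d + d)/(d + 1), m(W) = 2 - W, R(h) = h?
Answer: -30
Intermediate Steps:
C(d) = 2*d/(1 + d) (C(d) = (2*d)/(1 + d) = 2*d/(1 + d))
I = -6 (I = 3 - (-3/(-2) + 2*(2 - 1*(-1))/(1 + (2 - 1*(-1))))² = 3 - (-3*(-½) + 2*(2 + 1)/(1 + (2 + 1)))² = 3 - (3/2 + 2*3/(1 + 3))² = 3 - (3/2 + 2*3/4)² = 3 - (3/2 + 2*3*(¼))² = 3 - (3/2 + 3/2)² = 3 - 1*3² = 3 - 1*9 = 3 - 9 = -6)
R(5)*I = 5*(-6) = -30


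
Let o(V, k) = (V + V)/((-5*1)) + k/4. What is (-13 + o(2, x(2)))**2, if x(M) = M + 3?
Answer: 63001/400 ≈ 157.50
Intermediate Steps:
x(M) = 3 + M
o(V, k) = -2*V/5 + k/4 (o(V, k) = (2*V)/(-5) + k*(1/4) = (2*V)*(-1/5) + k/4 = -2*V/5 + k/4)
(-13 + o(2, x(2)))**2 = (-13 + (-2/5*2 + (3 + 2)/4))**2 = (-13 + (-4/5 + (1/4)*5))**2 = (-13 + (-4/5 + 5/4))**2 = (-13 + 9/20)**2 = (-251/20)**2 = 63001/400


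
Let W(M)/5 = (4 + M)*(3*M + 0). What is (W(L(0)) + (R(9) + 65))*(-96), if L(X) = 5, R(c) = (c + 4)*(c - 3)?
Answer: -78528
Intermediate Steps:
R(c) = (-3 + c)*(4 + c) (R(c) = (4 + c)*(-3 + c) = (-3 + c)*(4 + c))
W(M) = 15*M*(4 + M) (W(M) = 5*((4 + M)*(3*M + 0)) = 5*((4 + M)*(3*M)) = 5*(3*M*(4 + M)) = 15*M*(4 + M))
(W(L(0)) + (R(9) + 65))*(-96) = (15*5*(4 + 5) + ((-12 + 9 + 9**2) + 65))*(-96) = (15*5*9 + ((-12 + 9 + 81) + 65))*(-96) = (675 + (78 + 65))*(-96) = (675 + 143)*(-96) = 818*(-96) = -78528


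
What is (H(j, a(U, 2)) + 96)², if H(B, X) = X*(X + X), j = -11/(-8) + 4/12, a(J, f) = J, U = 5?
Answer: 21316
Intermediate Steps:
j = 41/24 (j = -11*(-⅛) + 4*(1/12) = 11/8 + ⅓ = 41/24 ≈ 1.7083)
H(B, X) = 2*X² (H(B, X) = X*(2*X) = 2*X²)
(H(j, a(U, 2)) + 96)² = (2*5² + 96)² = (2*25 + 96)² = (50 + 96)² = 146² = 21316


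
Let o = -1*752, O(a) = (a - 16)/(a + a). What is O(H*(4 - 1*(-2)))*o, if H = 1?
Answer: 1880/3 ≈ 626.67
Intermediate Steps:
O(a) = (-16 + a)/(2*a) (O(a) = (-16 + a)/((2*a)) = (-16 + a)*(1/(2*a)) = (-16 + a)/(2*a))
o = -752
O(H*(4 - 1*(-2)))*o = ((-16 + 1*(4 - 1*(-2)))/(2*((1*(4 - 1*(-2))))))*(-752) = ((-16 + 1*(4 + 2))/(2*((1*(4 + 2)))))*(-752) = ((-16 + 1*6)/(2*((1*6))))*(-752) = ((½)*(-16 + 6)/6)*(-752) = ((½)*(⅙)*(-10))*(-752) = -⅚*(-752) = 1880/3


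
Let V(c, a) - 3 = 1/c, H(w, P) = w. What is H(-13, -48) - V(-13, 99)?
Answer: -207/13 ≈ -15.923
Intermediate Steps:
V(c, a) = 3 + 1/c
H(-13, -48) - V(-13, 99) = -13 - (3 + 1/(-13)) = -13 - (3 - 1/13) = -13 - 1*38/13 = -13 - 38/13 = -207/13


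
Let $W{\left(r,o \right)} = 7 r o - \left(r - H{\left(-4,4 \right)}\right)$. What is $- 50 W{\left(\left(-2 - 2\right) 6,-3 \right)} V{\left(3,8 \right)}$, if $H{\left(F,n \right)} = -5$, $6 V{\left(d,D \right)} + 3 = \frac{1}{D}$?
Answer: $\frac{300725}{24} \approx 12530.0$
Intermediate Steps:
$V{\left(d,D \right)} = - \frac{1}{2} + \frac{1}{6 D}$
$W{\left(r,o \right)} = -5 - r + 7 o r$ ($W{\left(r,o \right)} = 7 r o - \left(5 + r\right) = 7 o r - \left(5 + r\right) = -5 - r + 7 o r$)
$- 50 W{\left(\left(-2 - 2\right) 6,-3 \right)} V{\left(3,8 \right)} = - 50 \left(-5 - \left(-2 - 2\right) 6 + 7 \left(-3\right) \left(-2 - 2\right) 6\right) \frac{1 - 24}{6 \cdot 8} = - 50 \left(-5 - \left(-4\right) 6 + 7 \left(-3\right) \left(\left(-4\right) 6\right)\right) \frac{1}{6} \cdot \frac{1}{8} \left(1 - 24\right) = - 50 \left(-5 - -24 + 7 \left(-3\right) \left(-24\right)\right) \frac{1}{6} \cdot \frac{1}{8} \left(-23\right) = - 50 \left(-5 + 24 + 504\right) \left(- \frac{23}{48}\right) = \left(-50\right) 523 \left(- \frac{23}{48}\right) = \left(-26150\right) \left(- \frac{23}{48}\right) = \frac{300725}{24}$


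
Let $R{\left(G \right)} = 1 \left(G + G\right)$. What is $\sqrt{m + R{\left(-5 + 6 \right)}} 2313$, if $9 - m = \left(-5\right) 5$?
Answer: $13878$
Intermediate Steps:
$m = 34$ ($m = 9 - \left(-5\right) 5 = 9 - -25 = 9 + 25 = 34$)
$R{\left(G \right)} = 2 G$ ($R{\left(G \right)} = 1 \cdot 2 G = 2 G$)
$\sqrt{m + R{\left(-5 + 6 \right)}} 2313 = \sqrt{34 + 2 \left(-5 + 6\right)} 2313 = \sqrt{34 + 2 \cdot 1} \cdot 2313 = \sqrt{34 + 2} \cdot 2313 = \sqrt{36} \cdot 2313 = 6 \cdot 2313 = 13878$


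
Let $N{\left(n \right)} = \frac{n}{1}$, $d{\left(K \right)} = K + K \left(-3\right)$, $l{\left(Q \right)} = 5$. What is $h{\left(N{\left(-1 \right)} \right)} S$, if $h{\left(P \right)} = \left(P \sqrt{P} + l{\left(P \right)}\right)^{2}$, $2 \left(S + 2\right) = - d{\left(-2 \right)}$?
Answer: $-96 + 40 i \approx -96.0 + 40.0 i$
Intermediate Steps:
$d{\left(K \right)} = - 2 K$ ($d{\left(K \right)} = K - 3 K = - 2 K$)
$N{\left(n \right)} = n$ ($N{\left(n \right)} = n 1 = n$)
$S = -4$ ($S = -2 + \frac{\left(-1\right) \left(\left(-2\right) \left(-2\right)\right)}{2} = -2 + \frac{\left(-1\right) 4}{2} = -2 + \frac{1}{2} \left(-4\right) = -2 - 2 = -4$)
$h{\left(P \right)} = \left(5 + P^{\frac{3}{2}}\right)^{2}$ ($h{\left(P \right)} = \left(P \sqrt{P} + 5\right)^{2} = \left(P^{\frac{3}{2}} + 5\right)^{2} = \left(5 + P^{\frac{3}{2}}\right)^{2}$)
$h{\left(N{\left(-1 \right)} \right)} S = \left(5 + \left(-1\right)^{\frac{3}{2}}\right)^{2} \left(-4\right) = \left(5 - i\right)^{2} \left(-4\right) = - 4 \left(5 - i\right)^{2}$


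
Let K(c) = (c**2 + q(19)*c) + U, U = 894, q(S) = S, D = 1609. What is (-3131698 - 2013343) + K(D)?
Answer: -2524695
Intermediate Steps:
K(c) = 894 + c**2 + 19*c (K(c) = (c**2 + 19*c) + 894 = 894 + c**2 + 19*c)
(-3131698 - 2013343) + K(D) = (-3131698 - 2013343) + (894 + 1609**2 + 19*1609) = -5145041 + (894 + 2588881 + 30571) = -5145041 + 2620346 = -2524695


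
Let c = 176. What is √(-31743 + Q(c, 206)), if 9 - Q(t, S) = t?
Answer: I*√31910 ≈ 178.63*I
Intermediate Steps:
Q(t, S) = 9 - t
√(-31743 + Q(c, 206)) = √(-31743 + (9 - 1*176)) = √(-31743 + (9 - 176)) = √(-31743 - 167) = √(-31910) = I*√31910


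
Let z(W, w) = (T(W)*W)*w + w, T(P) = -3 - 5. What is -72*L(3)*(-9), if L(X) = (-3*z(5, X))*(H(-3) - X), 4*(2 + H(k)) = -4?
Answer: -1364688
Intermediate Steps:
H(k) = -3 (H(k) = -2 + (1/4)*(-4) = -2 - 1 = -3)
T(P) = -8
z(W, w) = w - 8*W*w (z(W, w) = (-8*W)*w + w = -8*W*w + w = w - 8*W*w)
L(X) = 117*X*(-3 - X) (L(X) = (-3*X*(1 - 8*5))*(-3 - X) = (-3*X*(1 - 40))*(-3 - X) = (-3*X*(-39))*(-3 - X) = (-(-117)*X)*(-3 - X) = (117*X)*(-3 - X) = 117*X*(-3 - X))
-72*L(3)*(-9) = -(-8424)*3*(3 + 3)*(-9) = -(-8424)*3*6*(-9) = -72*(-2106)*(-9) = 151632*(-9) = -1364688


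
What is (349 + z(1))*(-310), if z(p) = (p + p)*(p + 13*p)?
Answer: -116870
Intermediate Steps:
z(p) = 28*p² (z(p) = (2*p)*(14*p) = 28*p²)
(349 + z(1))*(-310) = (349 + 28*1²)*(-310) = (349 + 28*1)*(-310) = (349 + 28)*(-310) = 377*(-310) = -116870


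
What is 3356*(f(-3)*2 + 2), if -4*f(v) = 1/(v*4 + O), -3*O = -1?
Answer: 239954/35 ≈ 6855.8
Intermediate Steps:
O = ⅓ (O = -⅓*(-1) = ⅓ ≈ 0.33333)
f(v) = -1/(4*(⅓ + 4*v)) (f(v) = -1/(4*(v*4 + ⅓)) = -1/(4*(4*v + ⅓)) = -1/(4*(⅓ + 4*v)))
3356*(f(-3)*2 + 2) = 3356*(-3/(4 + 48*(-3))*2 + 2) = 3356*(-3/(4 - 144)*2 + 2) = 3356*(-3/(-140)*2 + 2) = 3356*(-3*(-1/140)*2 + 2) = 3356*((3/140)*2 + 2) = 3356*(3/70 + 2) = 3356*(143/70) = 239954/35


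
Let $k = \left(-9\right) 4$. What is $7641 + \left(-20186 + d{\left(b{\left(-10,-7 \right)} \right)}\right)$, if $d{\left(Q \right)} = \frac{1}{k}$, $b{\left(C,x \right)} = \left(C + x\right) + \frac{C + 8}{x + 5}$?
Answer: $- \frac{451621}{36} \approx -12545.0$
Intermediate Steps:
$k = -36$
$b{\left(C,x \right)} = C + x + \frac{8 + C}{5 + x}$ ($b{\left(C,x \right)} = \left(C + x\right) + \frac{8 + C}{5 + x} = C + x + \frac{8 + C}{5 + x}$)
$d{\left(Q \right)} = - \frac{1}{36}$ ($d{\left(Q \right)} = \frac{1}{-36} = - \frac{1}{36}$)
$7641 + \left(-20186 + d{\left(b{\left(-10,-7 \right)} \right)}\right) = 7641 - \frac{726697}{36} = - \frac{451621}{36}$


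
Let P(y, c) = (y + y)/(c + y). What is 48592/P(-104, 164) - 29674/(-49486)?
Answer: -4508476579/321659 ≈ -14016.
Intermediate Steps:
P(y, c) = 2*y/(c + y) (P(y, c) = (2*y)/(c + y) = 2*y/(c + y))
48592/P(-104, 164) - 29674/(-49486) = 48592/((2*(-104)/(164 - 104))) - 29674/(-49486) = 48592/((2*(-104)/60)) - 29674*(-1/49486) = 48592/((2*(-104)*(1/60))) + 14837/24743 = 48592/(-52/15) + 14837/24743 = 48592*(-15/52) + 14837/24743 = -182220/13 + 14837/24743 = -4508476579/321659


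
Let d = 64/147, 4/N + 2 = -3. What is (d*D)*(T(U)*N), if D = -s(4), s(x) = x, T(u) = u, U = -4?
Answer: -4096/735 ≈ -5.5728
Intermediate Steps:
N = -⅘ (N = 4/(-2 - 3) = 4/(-5) = 4*(-⅕) = -⅘ ≈ -0.80000)
D = -4 (D = -1*4 = -4)
d = 64/147 (d = 64*(1/147) = 64/147 ≈ 0.43537)
(d*D)*(T(U)*N) = ((64/147)*(-4))*(-4*(-⅘)) = -256/147*16/5 = -4096/735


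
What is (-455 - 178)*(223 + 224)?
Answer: -282951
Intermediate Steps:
(-455 - 178)*(223 + 224) = -633*447 = -282951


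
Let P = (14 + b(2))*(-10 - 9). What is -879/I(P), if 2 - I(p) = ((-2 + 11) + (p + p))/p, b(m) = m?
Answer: -89072/3 ≈ -29691.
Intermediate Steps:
P = -304 (P = (14 + 2)*(-10 - 9) = 16*(-19) = -304)
I(p) = 2 - (9 + 2*p)/p (I(p) = 2 - ((-2 + 11) + (p + p))/p = 2 - (9 + 2*p)/p)
-879/I(P) = -879/((-9/(-304))) = -879/((-9*(-1/304))) = -879/9/304 = -879*304/9 = -89072/3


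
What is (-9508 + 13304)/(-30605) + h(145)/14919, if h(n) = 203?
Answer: -50419709/456595995 ≈ -0.11043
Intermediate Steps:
(-9508 + 13304)/(-30605) + h(145)/14919 = (-9508 + 13304)/(-30605) + 203/14919 = 3796*(-1/30605) + 203*(1/14919) = -3796/30605 + 203/14919 = -50419709/456595995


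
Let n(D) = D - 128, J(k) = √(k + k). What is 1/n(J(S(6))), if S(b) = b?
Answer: -32/4093 - √3/8186 ≈ -0.0080298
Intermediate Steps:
J(k) = √2*√k (J(k) = √(2*k) = √2*√k)
n(D) = -128 + D
1/n(J(S(6))) = 1/(-128 + √2*√6) = 1/(-128 + 2*√3)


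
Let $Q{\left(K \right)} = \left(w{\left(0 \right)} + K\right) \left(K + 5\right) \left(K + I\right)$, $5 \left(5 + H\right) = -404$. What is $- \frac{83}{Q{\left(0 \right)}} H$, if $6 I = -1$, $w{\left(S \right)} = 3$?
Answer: $- \frac{71214}{25} \approx -2848.6$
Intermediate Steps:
$H = - \frac{429}{5}$ ($H = -5 + \frac{1}{5} \left(-404\right) = -5 - \frac{404}{5} = - \frac{429}{5} \approx -85.8$)
$I = - \frac{1}{6}$ ($I = \frac{1}{6} \left(-1\right) = - \frac{1}{6} \approx -0.16667$)
$Q{\left(K \right)} = \left(3 + K\right) \left(5 + K\right) \left(- \frac{1}{6} + K\right)$ ($Q{\left(K \right)} = \left(3 + K\right) \left(K + 5\right) \left(K - \frac{1}{6}\right) = \left(3 + K\right) \left(5 + K\right) \left(- \frac{1}{6} + K\right)$)
$- \frac{83}{Q{\left(0 \right)}} H = - \frac{83}{- \frac{5}{2} + 0^{3} + \frac{41}{3} \cdot 0 + \frac{47 \cdot 0^{2}}{6}} \left(- \frac{429}{5}\right) = - \frac{83}{- \frac{5}{2} + 0 + 0 + \frac{47}{6} \cdot 0} \left(- \frac{429}{5}\right) = - \frac{83}{- \frac{5}{2} + 0 + 0 + 0} \left(- \frac{429}{5}\right) = - \frac{83}{- \frac{5}{2}} \left(- \frac{429}{5}\right) = \left(-83\right) \left(- \frac{2}{5}\right) \left(- \frac{429}{5}\right) = \frac{166}{5} \left(- \frac{429}{5}\right) = - \frac{71214}{25}$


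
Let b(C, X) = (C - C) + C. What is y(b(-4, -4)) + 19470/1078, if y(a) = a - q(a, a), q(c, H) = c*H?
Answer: -95/49 ≈ -1.9388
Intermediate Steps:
b(C, X) = C (b(C, X) = 0 + C = C)
q(c, H) = H*c
y(a) = a - a² (y(a) = a - a*a = a - a²)
y(b(-4, -4)) + 19470/1078 = -4*(1 - 1*(-4)) + 19470/1078 = -4*(1 + 4) + 19470*(1/1078) = -4*5 + 885/49 = -20 + 885/49 = -95/49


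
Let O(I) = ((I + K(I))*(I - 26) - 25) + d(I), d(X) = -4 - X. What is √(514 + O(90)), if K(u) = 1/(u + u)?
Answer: 13*√8195/15 ≈ 78.456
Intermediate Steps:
K(u) = 1/(2*u)
O(I) = -29 - I + (-26 + I)*(I + 1/(2*I)) (O(I) = ((I + 1/(2*I))*(I - 26) - 25) + (-4 - I) = ((I + 1/(2*I))*(-26 + I) - 25) + (-4 - I) = ((-26 + I)*(I + 1/(2*I)) - 25) + (-4 - I) = (-25 + (-26 + I)*(I + 1/(2*I))) + (-4 - I) = -29 - I + (-26 + I)*(I + 1/(2*I)))
√(514 + O(90)) = √(514 + (-57/2 + 90² - 27*90 - 13/90)) = √(514 + (-57/2 + 8100 - 2430 - 13*1/90)) = √(514 + (-57/2 + 8100 - 2430 - 13/90)) = √(514 + 253861/45) = √(276991/45) = 13*√8195/15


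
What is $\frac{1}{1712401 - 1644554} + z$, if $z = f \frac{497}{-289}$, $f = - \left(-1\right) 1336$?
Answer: $- \frac{2649992055}{1153399} \approx -2297.6$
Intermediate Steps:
$f = 1336$ ($f = \left(-1\right) \left(-1336\right) = 1336$)
$z = - \frac{663992}{289}$ ($z = 1336 \frac{497}{-289} = 1336 \cdot 497 \left(- \frac{1}{289}\right) = 1336 \left(- \frac{497}{289}\right) = - \frac{663992}{289} \approx -2297.6$)
$\frac{1}{1712401 - 1644554} + z = \frac{1}{1712401 - 1644554} - \frac{663992}{289} = \frac{1}{67847} - \frac{663992}{289} = - \frac{2649992055}{1153399}$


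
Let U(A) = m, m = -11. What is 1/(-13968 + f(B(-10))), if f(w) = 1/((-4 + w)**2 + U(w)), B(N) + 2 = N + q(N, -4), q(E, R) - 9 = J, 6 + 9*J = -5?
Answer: -4585/64043199 ≈ -7.1592e-5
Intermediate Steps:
J = -11/9 (J = -2/3 + (1/9)*(-5) = -2/3 - 5/9 = -11/9 ≈ -1.2222)
U(A) = -11
q(E, R) = 70/9 (q(E, R) = 9 - 11/9 = 70/9)
B(N) = 52/9 + N (B(N) = -2 + (N + 70/9) = -2 + (70/9 + N) = 52/9 + N)
f(w) = 1/(-11 + (-4 + w)**2) (f(w) = 1/((-4 + w)**2 - 11) = 1/(-11 + (-4 + w)**2))
1/(-13968 + f(B(-10))) = 1/(-13968 + 1/(-11 + (-4 + (52/9 - 10))**2)) = 1/(-13968 + 1/(-11 + (-4 - 38/9)**2)) = 1/(-13968 + 1/(-11 + (-74/9)**2)) = 1/(-13968 + 1/(-11 + 5476/81)) = 1/(-13968 + 1/(4585/81)) = 1/(-13968 + 81/4585) = 1/(-64043199/4585) = -4585/64043199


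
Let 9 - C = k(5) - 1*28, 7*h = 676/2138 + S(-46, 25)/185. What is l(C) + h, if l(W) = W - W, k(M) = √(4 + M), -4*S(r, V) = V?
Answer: 44679/1107484 ≈ 0.040343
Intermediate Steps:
S(r, V) = -V/4
h = 44679/1107484 (h = (676/2138 - ¼*25/185)/7 = (676*(1/2138) - 25/4*1/185)/7 = (338/1069 - 5/148)/7 = (⅐)*(44679/158212) = 44679/1107484 ≈ 0.040343)
C = 34 (C = 9 - (√(4 + 5) - 1*28) = 9 - (√9 - 28) = 9 - (3 - 28) = 9 - 1*(-25) = 9 + 25 = 34)
l(W) = 0
l(C) + h = 0 + 44679/1107484 = 44679/1107484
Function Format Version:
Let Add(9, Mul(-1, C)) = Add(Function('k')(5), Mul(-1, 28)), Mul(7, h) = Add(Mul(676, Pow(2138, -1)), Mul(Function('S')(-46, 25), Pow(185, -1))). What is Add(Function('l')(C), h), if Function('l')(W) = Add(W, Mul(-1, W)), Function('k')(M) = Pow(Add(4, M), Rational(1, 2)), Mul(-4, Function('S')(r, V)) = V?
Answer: Rational(44679, 1107484) ≈ 0.040343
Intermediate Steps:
Function('S')(r, V) = Mul(Rational(-1, 4), V)
h = Rational(44679, 1107484) (h = Mul(Rational(1, 7), Add(Mul(676, Pow(2138, -1)), Mul(Mul(Rational(-1, 4), 25), Pow(185, -1)))) = Mul(Rational(1, 7), Add(Mul(676, Rational(1, 2138)), Mul(Rational(-25, 4), Rational(1, 185)))) = Mul(Rational(1, 7), Add(Rational(338, 1069), Rational(-5, 148))) = Mul(Rational(1, 7), Rational(44679, 158212)) = Rational(44679, 1107484) ≈ 0.040343)
C = 34 (C = Add(9, Mul(-1, Add(Pow(Add(4, 5), Rational(1, 2)), Mul(-1, 28)))) = Add(9, Mul(-1, Add(Pow(9, Rational(1, 2)), -28))) = Add(9, Mul(-1, Add(3, -28))) = Add(9, Mul(-1, -25)) = Add(9, 25) = 34)
Function('l')(W) = 0
Add(Function('l')(C), h) = Add(0, Rational(44679, 1107484)) = Rational(44679, 1107484)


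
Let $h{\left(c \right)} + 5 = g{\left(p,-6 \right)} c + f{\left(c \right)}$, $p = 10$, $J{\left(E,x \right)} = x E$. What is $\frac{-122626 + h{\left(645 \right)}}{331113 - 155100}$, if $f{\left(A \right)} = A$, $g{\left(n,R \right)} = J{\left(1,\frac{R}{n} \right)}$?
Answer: $- \frac{13597}{19557} \approx -0.69525$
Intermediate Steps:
$J{\left(E,x \right)} = E x$
$g{\left(n,R \right)} = \frac{R}{n}$ ($g{\left(n,R \right)} = 1 \frac{R}{n} = \frac{R}{n}$)
$h{\left(c \right)} = -5 + \frac{2 c}{5}$ ($h{\left(c \right)} = -5 + \left(- \frac{6}{10} c + c\right) = -5 + \left(\left(-6\right) \frac{1}{10} c + c\right) = -5 + \left(- \frac{3 c}{5} + c\right) = -5 + \frac{2 c}{5}$)
$\frac{-122626 + h{\left(645 \right)}}{331113 - 155100} = \frac{-122626 + \left(-5 + \frac{2}{5} \cdot 645\right)}{331113 - 155100} = \frac{-122626 + \left(-5 + 258\right)}{331113 - 155100} = \frac{-122626 + 253}{176013} = \left(-122373\right) \frac{1}{176013} = - \frac{13597}{19557}$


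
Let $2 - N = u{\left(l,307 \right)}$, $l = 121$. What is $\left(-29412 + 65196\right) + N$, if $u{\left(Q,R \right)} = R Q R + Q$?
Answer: $-11368464$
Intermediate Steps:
$u{\left(Q,R \right)} = Q + Q R^{2}$ ($u{\left(Q,R \right)} = Q R R + Q = Q R^{2} + Q = Q + Q R^{2}$)
$N = -11404248$ ($N = 2 - 121 \left(1 + 307^{2}\right) = 2 - 121 \left(1 + 94249\right) = 2 - 121 \cdot 94250 = 2 - 11404250 = -11404248$)
$\left(-29412 + 65196\right) + N = \left(-29412 + 65196\right) - 11404248 = 35784 - 11404248 = -11368464$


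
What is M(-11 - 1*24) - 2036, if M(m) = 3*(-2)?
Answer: -2042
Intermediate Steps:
M(m) = -6
M(-11 - 1*24) - 2036 = -6 - 2036 = -2042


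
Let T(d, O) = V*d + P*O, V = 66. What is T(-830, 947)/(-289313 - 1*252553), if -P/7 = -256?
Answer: -821122/270933 ≈ -3.0307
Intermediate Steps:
P = 1792 (P = -7*(-256) = 1792)
T(d, O) = 66*d + 1792*O
T(-830, 947)/(-289313 - 1*252553) = (66*(-830) + 1792*947)/(-289313 - 1*252553) = (-54780 + 1697024)/(-289313 - 252553) = 1642244/(-541866) = 1642244*(-1/541866) = -821122/270933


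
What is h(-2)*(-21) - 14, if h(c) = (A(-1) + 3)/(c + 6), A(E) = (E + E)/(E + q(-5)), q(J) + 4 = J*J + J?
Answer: -581/20 ≈ -29.050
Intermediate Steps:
q(J) = -4 + J + J**2 (q(J) = -4 + (J*J + J) = -4 + (J**2 + J) = -4 + (J + J**2) = -4 + J + J**2)
A(E) = 2*E/(16 + E) (A(E) = (E + E)/(E + (-4 - 5 + (-5)**2)) = (2*E)/(E + (-4 - 5 + 25)) = (2*E)/(E + 16) = (2*E)/(16 + E) = 2*E/(16 + E))
h(c) = 43/(15*(6 + c)) (h(c) = (2*(-1)/(16 - 1) + 3)/(c + 6) = (2*(-1)/15 + 3)/(6 + c) = (2*(-1)*(1/15) + 3)/(6 + c) = (-2/15 + 3)/(6 + c) = 43/(15*(6 + c)))
h(-2)*(-21) - 14 = (43/(15*(6 - 2)))*(-21) - 14 = ((43/15)/4)*(-21) - 14 = ((43/15)*(1/4))*(-21) - 14 = (43/60)*(-21) - 14 = -301/20 - 14 = -581/20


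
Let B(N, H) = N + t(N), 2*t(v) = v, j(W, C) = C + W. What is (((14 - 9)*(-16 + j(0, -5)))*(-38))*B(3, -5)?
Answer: 17955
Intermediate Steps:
t(v) = v/2
B(N, H) = 3*N/2 (B(N, H) = N + N/2 = 3*N/2)
(((14 - 9)*(-16 + j(0, -5)))*(-38))*B(3, -5) = (((14 - 9)*(-16 + (-5 + 0)))*(-38))*((3/2)*3) = ((5*(-16 - 5))*(-38))*(9/2) = ((5*(-21))*(-38))*(9/2) = -105*(-38)*(9/2) = 3990*(9/2) = 17955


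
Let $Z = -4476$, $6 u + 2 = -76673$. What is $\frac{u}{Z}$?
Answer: $\frac{76675}{26856} \approx 2.855$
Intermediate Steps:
$u = - \frac{76675}{6}$ ($u = - \frac{1}{3} + \frac{1}{6} \left(-76673\right) = - \frac{1}{3} - \frac{76673}{6} = - \frac{76675}{6} \approx -12779.0$)
$\frac{u}{Z} = - \frac{76675}{6 \left(-4476\right)} = \left(- \frac{76675}{6}\right) \left(- \frac{1}{4476}\right) = \frac{76675}{26856}$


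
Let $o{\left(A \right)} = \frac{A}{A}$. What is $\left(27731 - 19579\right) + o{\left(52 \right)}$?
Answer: $8153$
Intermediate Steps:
$o{\left(A \right)} = 1$
$\left(27731 - 19579\right) + o{\left(52 \right)} = \left(27731 - 19579\right) + 1 = 8152 + 1 = 8153$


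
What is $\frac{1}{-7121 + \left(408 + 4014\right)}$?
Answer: $- \frac{1}{2699} \approx -0.00037051$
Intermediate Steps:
$\frac{1}{-7121 + \left(408 + 4014\right)} = \frac{1}{-7121 + 4422} = \frac{1}{-2699} = - \frac{1}{2699}$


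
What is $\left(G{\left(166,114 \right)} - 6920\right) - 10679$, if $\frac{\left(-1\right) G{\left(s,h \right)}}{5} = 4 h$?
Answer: $-19879$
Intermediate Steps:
$G{\left(s,h \right)} = - 20 h$ ($G{\left(s,h \right)} = - 5 \cdot 4 h = - 20 h$)
$\left(G{\left(166,114 \right)} - 6920\right) - 10679 = \left(\left(-20\right) 114 - 6920\right) - 10679 = \left(-2280 - 6920\right) - 10679 = -9200 - 10679 = -19879$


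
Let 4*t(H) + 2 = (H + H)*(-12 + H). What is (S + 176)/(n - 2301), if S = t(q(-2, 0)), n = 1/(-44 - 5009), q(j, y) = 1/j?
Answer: -7220737/93015632 ≈ -0.077629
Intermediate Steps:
q(j, y) = 1/j
n = -1/5053 (n = 1/(-5053) = -1/5053 ≈ -0.00019790)
t(H) = -1/2 + H*(-12 + H)/2 (t(H) = -1/2 + ((H + H)*(-12 + H))/4 = -1/2 + ((2*H)*(-12 + H))/4 = -1/2 + (2*H*(-12 + H))/4 = -1/2 + H*(-12 + H)/2)
S = 21/8 (S = -1/2 + (1/(-2))**2/2 - 6/(-2) = -1/2 + (-1/2)**2/2 - 6*(-1/2) = -1/2 + (1/2)*(1/4) + 3 = -1/2 + 1/8 + 3 = 21/8 ≈ 2.6250)
(S + 176)/(n - 2301) = (21/8 + 176)/(-1/5053 - 2301) = 1429/(8*(-11626954/5053)) = (1429/8)*(-5053/11626954) = -7220737/93015632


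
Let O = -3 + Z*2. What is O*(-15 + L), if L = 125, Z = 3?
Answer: 330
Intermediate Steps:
O = 3 (O = -3 + 3*2 = -3 + 6 = 3)
O*(-15 + L) = 3*(-15 + 125) = 3*110 = 330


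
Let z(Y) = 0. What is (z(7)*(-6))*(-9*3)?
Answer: 0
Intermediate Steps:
(z(7)*(-6))*(-9*3) = (0*(-6))*(-9*3) = 0*(-27) = 0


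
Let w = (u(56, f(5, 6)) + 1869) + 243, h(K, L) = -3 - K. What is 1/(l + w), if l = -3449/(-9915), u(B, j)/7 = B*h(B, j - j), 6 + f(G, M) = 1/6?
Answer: -9915/208370191 ≈ -4.7584e-5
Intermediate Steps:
f(G, M) = -35/6 (f(G, M) = -6 + 1/6 = -6 + ⅙ = -35/6)
u(B, j) = 7*B*(-3 - B) (u(B, j) = 7*(B*(-3 - B)) = 7*B*(-3 - B))
l = 3449/9915 (l = -3449*(-1/9915) = 3449/9915 ≈ 0.34786)
w = -21016 (w = (-7*56*(3 + 56) + 1869) + 243 = (-7*56*59 + 1869) + 243 = (-23128 + 1869) + 243 = -21259 + 243 = -21016)
1/(l + w) = 1/(3449/9915 - 21016) = 1/(-208370191/9915) = -9915/208370191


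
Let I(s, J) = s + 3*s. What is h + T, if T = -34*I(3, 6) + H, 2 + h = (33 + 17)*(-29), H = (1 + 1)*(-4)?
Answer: -1868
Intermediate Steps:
I(s, J) = 4*s
H = -8 (H = 2*(-4) = -8)
h = -1452 (h = -2 + (33 + 17)*(-29) = -2 + 50*(-29) = -2 - 1450 = -1452)
T = -416 (T = -136*3 - 8 = -34*12 - 8 = -408 - 8 = -416)
h + T = -1452 - 416 = -1868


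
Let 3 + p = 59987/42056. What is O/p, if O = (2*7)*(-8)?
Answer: 4710272/66181 ≈ 71.173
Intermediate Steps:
p = -66181/42056 (p = -3 + 59987/42056 = -66181/42056 ≈ -1.5736)
O = -112 (O = 14*(-8) = -112)
O/p = -112/(-66181/42056) = -112*(-42056/66181) = 4710272/66181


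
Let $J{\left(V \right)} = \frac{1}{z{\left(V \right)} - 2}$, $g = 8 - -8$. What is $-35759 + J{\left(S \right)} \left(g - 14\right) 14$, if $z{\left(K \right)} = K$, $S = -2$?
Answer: $-35766$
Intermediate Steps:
$g = 16$ ($g = 8 + 8 = 16$)
$J{\left(V \right)} = \frac{1}{-2 + V}$ ($J{\left(V \right)} = \frac{1}{V - 2} = \frac{1}{-2 + V}$)
$-35759 + J{\left(S \right)} \left(g - 14\right) 14 = -35759 + \frac{16 - 14}{-2 - 2} \cdot 14 = -35759 + \frac{1}{-4} \cdot 2 \cdot 14 = -35759 + \left(- \frac{1}{4}\right) 2 \cdot 14 = -35759 - 7 = -35766$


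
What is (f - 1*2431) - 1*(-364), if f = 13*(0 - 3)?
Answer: -2106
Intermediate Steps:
f = -39 (f = 13*(-3) = -39)
(f - 1*2431) - 1*(-364) = (-39 - 1*2431) - 1*(-364) = (-39 - 2431) + 364 = -2470 + 364 = -2106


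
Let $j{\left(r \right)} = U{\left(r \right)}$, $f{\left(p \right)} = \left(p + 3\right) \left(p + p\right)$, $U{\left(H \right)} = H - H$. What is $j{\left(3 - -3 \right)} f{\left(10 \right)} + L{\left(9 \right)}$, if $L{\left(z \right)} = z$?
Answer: $9$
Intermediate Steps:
$U{\left(H \right)} = 0$
$f{\left(p \right)} = 2 p \left(3 + p\right)$ ($f{\left(p \right)} = \left(3 + p\right) 2 p = 2 p \left(3 + p\right)$)
$j{\left(r \right)} = 0$
$j{\left(3 - -3 \right)} f{\left(10 \right)} + L{\left(9 \right)} = 0 \cdot 2 \cdot 10 \left(3 + 10\right) + 9 = 0 \cdot 2 \cdot 10 \cdot 13 + 9 = 0 \cdot 260 + 9 = 0 + 9 = 9$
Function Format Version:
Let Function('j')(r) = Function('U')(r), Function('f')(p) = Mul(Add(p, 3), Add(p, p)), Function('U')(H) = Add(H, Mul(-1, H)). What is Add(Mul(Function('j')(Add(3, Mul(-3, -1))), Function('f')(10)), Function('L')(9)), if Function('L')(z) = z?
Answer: 9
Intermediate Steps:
Function('U')(H) = 0
Function('f')(p) = Mul(2, p, Add(3, p)) (Function('f')(p) = Mul(Add(3, p), Mul(2, p)) = Mul(2, p, Add(3, p)))
Function('j')(r) = 0
Add(Mul(Function('j')(Add(3, Mul(-3, -1))), Function('f')(10)), Function('L')(9)) = Add(Mul(0, Mul(2, 10, Add(3, 10))), 9) = Add(Mul(0, Mul(2, 10, 13)), 9) = Add(Mul(0, 260), 9) = Add(0, 9) = 9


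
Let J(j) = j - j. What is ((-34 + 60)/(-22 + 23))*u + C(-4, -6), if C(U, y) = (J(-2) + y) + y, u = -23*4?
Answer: -2404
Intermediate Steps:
J(j) = 0
u = -92
C(U, y) = 2*y (C(U, y) = (0 + y) + y = y + y = 2*y)
((-34 + 60)/(-22 + 23))*u + C(-4, -6) = ((-34 + 60)/(-22 + 23))*(-92) + 2*(-6) = (26/1)*(-92) - 12 = (26*1)*(-92) - 12 = 26*(-92) - 12 = -2392 - 12 = -2404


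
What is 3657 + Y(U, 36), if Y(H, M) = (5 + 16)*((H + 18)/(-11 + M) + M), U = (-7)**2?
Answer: 111732/25 ≈ 4469.3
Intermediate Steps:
U = 49
Y(H, M) = 21*M + 21*(18 + H)/(-11 + M) (Y(H, M) = 21*((18 + H)/(-11 + M) + M) = 21*(M + (18 + H)/(-11 + M)) = 21*M + 21*(18 + H)/(-11 + M))
3657 + Y(U, 36) = 3657 + 21*(18 + 49 + 36**2 - 11*36)/(-11 + 36) = 3657 + 21*(18 + 49 + 1296 - 396)/25 = 3657 + 21*(1/25)*967 = 3657 + 20307/25 = 111732/25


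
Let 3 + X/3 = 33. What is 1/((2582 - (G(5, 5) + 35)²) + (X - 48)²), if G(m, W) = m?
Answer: 1/2746 ≈ 0.00036417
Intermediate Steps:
X = 90 (X = -9 + 3*33 = -9 + 99 = 90)
1/((2582 - (G(5, 5) + 35)²) + (X - 48)²) = 1/((2582 - (5 + 35)²) + (90 - 48)²) = 1/((2582 - 1*40²) + 42²) = 1/((2582 - 1*1600) + 1764) = 1/((2582 - 1600) + 1764) = 1/(982 + 1764) = 1/2746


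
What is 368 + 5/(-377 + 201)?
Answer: 64763/176 ≈ 367.97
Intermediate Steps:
368 + 5/(-377 + 201) = 368 + 5/(-176) = 368 - 1/176*5 = 368 - 5/176 = 64763/176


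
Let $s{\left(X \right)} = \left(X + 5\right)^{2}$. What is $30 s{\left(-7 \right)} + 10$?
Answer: $130$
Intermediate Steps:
$s{\left(X \right)} = \left(5 + X\right)^{2}$
$30 s{\left(-7 \right)} + 10 = 30 \left(5 - 7\right)^{2} + 10 = 30 \left(-2\right)^{2} + 10 = 30 \cdot 4 + 10 = 120 + 10 = 130$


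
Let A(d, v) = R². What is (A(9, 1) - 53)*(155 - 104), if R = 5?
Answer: -1428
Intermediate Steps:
A(d, v) = 25 (A(d, v) = 5² = 25)
(A(9, 1) - 53)*(155 - 104) = (25 - 53)*(155 - 104) = -28*51 = -1428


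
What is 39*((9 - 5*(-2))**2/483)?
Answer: 4693/161 ≈ 29.149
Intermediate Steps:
39*((9 - 5*(-2))**2/483) = 39*((9 + 10)**2*(1/483)) = 39*(19**2*(1/483)) = 39*(361*(1/483)) = 39*(361/483) = 4693/161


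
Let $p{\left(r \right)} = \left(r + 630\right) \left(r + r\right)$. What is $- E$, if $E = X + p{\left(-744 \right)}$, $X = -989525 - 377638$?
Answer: $1197531$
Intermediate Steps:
$X = -1367163$
$p{\left(r \right)} = 2 r \left(630 + r\right)$ ($p{\left(r \right)} = \left(630 + r\right) 2 r = 2 r \left(630 + r\right)$)
$E = -1197531$ ($E = -1367163 + 2 \left(-744\right) \left(630 - 744\right) = -1367163 + 2 \left(-744\right) \left(-114\right) = -1367163 + 169632 = -1197531$)
$- E = \left(-1\right) \left(-1197531\right) = 1197531$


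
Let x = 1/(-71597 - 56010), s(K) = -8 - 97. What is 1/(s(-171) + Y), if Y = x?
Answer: -127607/13398736 ≈ -0.0095238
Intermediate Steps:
s(K) = -105
x = -1/127607 (x = 1/(-127607) = -1/127607 ≈ -7.8366e-6)
Y = -1/127607 ≈ -7.8366e-6
1/(s(-171) + Y) = 1/(-105 - 1/127607) = 1/(-13398736/127607) = -127607/13398736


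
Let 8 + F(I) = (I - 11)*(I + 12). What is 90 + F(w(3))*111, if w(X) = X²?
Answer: -5460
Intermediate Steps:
F(I) = -8 + (-11 + I)*(12 + I) (F(I) = -8 + (I - 11)*(I + 12) = -8 + (-11 + I)*(12 + I))
90 + F(w(3))*111 = 90 + (-140 + 3² + (3²)²)*111 = 90 + (-140 + 9 + 9²)*111 = 90 + (-140 + 9 + 81)*111 = 90 - 50*111 = 90 - 5550 = -5460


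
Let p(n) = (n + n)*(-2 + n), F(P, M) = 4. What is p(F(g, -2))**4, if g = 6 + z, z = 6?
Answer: 65536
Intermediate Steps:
g = 12 (g = 6 + 6 = 12)
p(n) = 2*n*(-2 + n) (p(n) = (2*n)*(-2 + n) = 2*n*(-2 + n))
p(F(g, -2))**4 = (2*4*(-2 + 4))**4 = (2*4*2)**4 = 16**4 = 65536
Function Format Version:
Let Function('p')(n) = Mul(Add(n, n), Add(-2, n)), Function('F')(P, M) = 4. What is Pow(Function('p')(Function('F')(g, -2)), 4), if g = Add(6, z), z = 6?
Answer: 65536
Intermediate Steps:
g = 12 (g = Add(6, 6) = 12)
Function('p')(n) = Mul(2, n, Add(-2, n)) (Function('p')(n) = Mul(Mul(2, n), Add(-2, n)) = Mul(2, n, Add(-2, n)))
Pow(Function('p')(Function('F')(g, -2)), 4) = Pow(Mul(2, 4, Add(-2, 4)), 4) = Pow(Mul(2, 4, 2), 4) = Pow(16, 4) = 65536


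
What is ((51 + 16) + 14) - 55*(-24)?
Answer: 1401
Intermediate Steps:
((51 + 16) + 14) - 55*(-24) = (67 + 14) + 1320 = 81 + 1320 = 1401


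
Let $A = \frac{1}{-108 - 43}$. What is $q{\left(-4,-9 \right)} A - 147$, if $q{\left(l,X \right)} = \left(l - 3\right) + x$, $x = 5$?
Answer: $- \frac{22195}{151} \approx -146.99$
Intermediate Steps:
$q{\left(l,X \right)} = 2 + l$ ($q{\left(l,X \right)} = \left(l - 3\right) + 5 = \left(-3 + l\right) + 5 = 2 + l$)
$A = - \frac{1}{151}$ ($A = \frac{1}{-151} = - \frac{1}{151} \approx -0.0066225$)
$q{\left(-4,-9 \right)} A - 147 = \left(2 - 4\right) \left(- \frac{1}{151}\right) - 147 = \left(-2\right) \left(- \frac{1}{151}\right) - 147 = \frac{2}{151} - 147 = - \frac{22195}{151}$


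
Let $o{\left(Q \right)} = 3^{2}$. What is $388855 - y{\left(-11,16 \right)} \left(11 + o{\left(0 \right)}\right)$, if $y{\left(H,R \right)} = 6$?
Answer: $388735$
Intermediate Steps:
$o{\left(Q \right)} = 9$
$388855 - y{\left(-11,16 \right)} \left(11 + o{\left(0 \right)}\right) = 388855 - 6 \left(11 + 9\right) = 388855 - 6 \cdot 20 = 388855 - 120 = 388735$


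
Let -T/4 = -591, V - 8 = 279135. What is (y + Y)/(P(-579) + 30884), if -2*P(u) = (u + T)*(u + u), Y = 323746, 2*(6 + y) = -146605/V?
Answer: 25819909005/84891294302 ≈ 0.30415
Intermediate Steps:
V = 279143 (V = 8 + 279135 = 279143)
T = 2364 (T = -4*(-591) = 2364)
y = -3496321/558286 (y = -6 + (-146605/279143)/2 = -6 + (-146605*1/279143)/2 = -6 + (½)*(-146605/279143) = -6 - 146605/558286 = -3496321/558286 ≈ -6.2626)
P(u) = -u*(2364 + u) (P(u) = -(u + 2364)*(u + u)/2 = -(2364 + u)*2*u/2 = -u*(2364 + u))
(y + Y)/(P(-579) + 30884) = (-3496321/558286 + 323746)/(-1*(-579)*(2364 - 579) + 30884) = 180739363035/(558286*(-1*(-579)*1785 + 30884)) = 180739363035/(558286*(1033515 + 30884)) = (180739363035/558286)/1064399 = (180739363035/558286)*(1/1064399) = 25819909005/84891294302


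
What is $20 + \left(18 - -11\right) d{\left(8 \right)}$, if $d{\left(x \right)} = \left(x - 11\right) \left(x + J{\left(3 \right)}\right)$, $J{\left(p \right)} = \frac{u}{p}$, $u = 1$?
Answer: $-705$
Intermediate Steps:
$J{\left(p \right)} = \frac{1}{p}$ ($J{\left(p \right)} = 1 \frac{1}{p} = \frac{1}{p}$)
$d{\left(x \right)} = \left(-11 + x\right) \left(\frac{1}{3} + x\right)$ ($d{\left(x \right)} = \left(x - 11\right) \left(x + \frac{1}{3}\right) = \left(-11 + x\right) \left(x + \frac{1}{3}\right) = \left(-11 + x\right) \left(\frac{1}{3} + x\right)$)
$20 + \left(18 - -11\right) d{\left(8 \right)} = 20 + \left(18 - -11\right) \left(- \frac{11}{3} + 8^{2} - \frac{256}{3}\right) = 20 + \left(18 + 11\right) \left(- \frac{11}{3} + 64 - \frac{256}{3}\right) = 20 + 29 \left(-25\right) = 20 - 725 = -705$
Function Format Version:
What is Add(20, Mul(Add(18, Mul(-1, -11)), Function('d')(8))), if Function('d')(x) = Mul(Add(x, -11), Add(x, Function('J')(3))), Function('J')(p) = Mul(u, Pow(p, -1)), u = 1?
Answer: -705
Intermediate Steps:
Function('J')(p) = Pow(p, -1) (Function('J')(p) = Mul(1, Pow(p, -1)) = Pow(p, -1))
Function('d')(x) = Mul(Add(-11, x), Add(Rational(1, 3), x)) (Function('d')(x) = Mul(Add(x, -11), Add(x, Pow(3, -1))) = Mul(Add(-11, x), Add(x, Rational(1, 3))) = Mul(Add(-11, x), Add(Rational(1, 3), x)))
Add(20, Mul(Add(18, Mul(-1, -11)), Function('d')(8))) = Add(20, Mul(Add(18, Mul(-1, -11)), Add(Rational(-11, 3), Pow(8, 2), Mul(Rational(-32, 3), 8)))) = Add(20, Mul(Add(18, 11), Add(Rational(-11, 3), 64, Rational(-256, 3)))) = Add(20, Mul(29, -25)) = Add(20, -725) = -705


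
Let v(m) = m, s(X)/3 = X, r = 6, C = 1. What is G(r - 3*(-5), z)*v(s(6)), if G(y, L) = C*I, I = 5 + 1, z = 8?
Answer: 108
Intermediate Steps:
I = 6
s(X) = 3*X
G(y, L) = 6 (G(y, L) = 1*6 = 6)
G(r - 3*(-5), z)*v(s(6)) = 6*(3*6) = 6*18 = 108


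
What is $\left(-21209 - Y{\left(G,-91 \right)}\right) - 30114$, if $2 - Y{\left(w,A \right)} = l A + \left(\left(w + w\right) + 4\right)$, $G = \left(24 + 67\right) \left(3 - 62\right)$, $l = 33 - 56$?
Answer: $-59966$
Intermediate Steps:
$l = -23$
$G = -5369$ ($G = 91 \left(-59\right) = -5369$)
$Y{\left(w,A \right)} = -2 - 2 w + 23 A$ ($Y{\left(w,A \right)} = 2 - \left(- 23 A + \left(\left(w + w\right) + 4\right)\right) = 2 - \left(- 23 A + \left(2 w + 4\right)\right) = 2 - \left(- 23 A + \left(4 + 2 w\right)\right) = 2 - \left(4 - 23 A + 2 w\right) = -2 - 2 w + 23 A$)
$\left(-21209 - Y{\left(G,-91 \right)}\right) - 30114 = \left(-21209 - \left(-2 - -10738 + 23 \left(-91\right)\right)\right) - 30114 = \left(-21209 - \left(-2 + 10738 - 2093\right)\right) - 30114 = \left(-21209 - 8643\right) - 30114 = -29852 - 30114 = -59966$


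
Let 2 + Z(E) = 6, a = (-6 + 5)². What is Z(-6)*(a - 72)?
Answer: -284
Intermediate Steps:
a = 1 (a = (-1)² = 1)
Z(E) = 4 (Z(E) = -2 + 6 = 4)
Z(-6)*(a - 72) = 4*(1 - 72) = 4*(-71) = -284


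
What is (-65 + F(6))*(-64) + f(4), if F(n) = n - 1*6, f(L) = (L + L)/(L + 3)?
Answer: 29128/7 ≈ 4161.1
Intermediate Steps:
f(L) = 2*L/(3 + L) (f(L) = (2*L)/(3 + L) = 2*L/(3 + L))
F(n) = -6 + n (F(n) = n - 6 = -6 + n)
(-65 + F(6))*(-64) + f(4) = (-65 + (-6 + 6))*(-64) + 2*4/(3 + 4) = (-65 + 0)*(-64) + 2*4/7 = -65*(-64) + 2*4*(1/7) = 4160 + 8/7 = 29128/7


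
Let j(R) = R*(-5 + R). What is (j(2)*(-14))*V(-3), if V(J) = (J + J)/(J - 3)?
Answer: 84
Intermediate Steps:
V(J) = 2*J/(-3 + J) (V(J) = (2*J)/(-3 + J) = 2*J/(-3 + J))
(j(2)*(-14))*V(-3) = ((2*(-5 + 2))*(-14))*(2*(-3)/(-3 - 3)) = ((2*(-3))*(-14))*(2*(-3)/(-6)) = (-6*(-14))*(2*(-3)*(-1/6)) = 84*1 = 84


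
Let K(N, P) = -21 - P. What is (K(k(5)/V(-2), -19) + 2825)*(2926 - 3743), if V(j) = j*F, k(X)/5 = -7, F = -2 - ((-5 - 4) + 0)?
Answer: -2306391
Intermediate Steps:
F = 7 (F = -2 - (-9 + 0) = -2 - 1*(-9) = -2 + 9 = 7)
k(X) = -35 (k(X) = 5*(-7) = -35)
V(j) = 7*j (V(j) = j*7 = 7*j)
(K(k(5)/V(-2), -19) + 2825)*(2926 - 3743) = ((-21 - 1*(-19)) + 2825)*(2926 - 3743) = ((-21 + 19) + 2825)*(-817) = (-2 + 2825)*(-817) = 2823*(-817) = -2306391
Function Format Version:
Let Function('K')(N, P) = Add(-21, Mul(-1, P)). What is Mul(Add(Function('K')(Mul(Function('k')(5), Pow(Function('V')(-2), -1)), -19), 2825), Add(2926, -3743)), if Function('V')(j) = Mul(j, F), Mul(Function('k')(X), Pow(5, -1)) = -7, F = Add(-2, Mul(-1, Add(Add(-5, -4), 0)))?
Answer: -2306391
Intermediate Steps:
F = 7 (F = Add(-2, Mul(-1, Add(-9, 0))) = Add(-2, Mul(-1, -9)) = Add(-2, 9) = 7)
Function('k')(X) = -35 (Function('k')(X) = Mul(5, -7) = -35)
Function('V')(j) = Mul(7, j) (Function('V')(j) = Mul(j, 7) = Mul(7, j))
Mul(Add(Function('K')(Mul(Function('k')(5), Pow(Function('V')(-2), -1)), -19), 2825), Add(2926, -3743)) = Mul(Add(Add(-21, Mul(-1, -19)), 2825), Add(2926, -3743)) = Mul(Add(Add(-21, 19), 2825), -817) = Mul(Add(-2, 2825), -817) = Mul(2823, -817) = -2306391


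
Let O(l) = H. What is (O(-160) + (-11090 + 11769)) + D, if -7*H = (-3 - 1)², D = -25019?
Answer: -170396/7 ≈ -24342.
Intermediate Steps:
H = -16/7 (H = -(-3 - 1)²/7 = -⅐*(-4)² = -⅐*16 = -16/7 ≈ -2.2857)
O(l) = -16/7
(O(-160) + (-11090 + 11769)) + D = (-16/7 + (-11090 + 11769)) - 25019 = (-16/7 + 679) - 25019 = 4737/7 - 25019 = -170396/7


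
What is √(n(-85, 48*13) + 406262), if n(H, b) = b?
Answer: √406886 ≈ 637.88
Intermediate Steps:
√(n(-85, 48*13) + 406262) = √(48*13 + 406262) = √(624 + 406262) = √406886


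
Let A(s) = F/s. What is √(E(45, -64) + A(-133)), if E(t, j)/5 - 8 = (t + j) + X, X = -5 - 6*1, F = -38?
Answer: 16*I*√21/7 ≈ 10.474*I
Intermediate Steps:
X = -11 (X = -5 - 6 = -11)
A(s) = -38/s
E(t, j) = -15 + 5*j + 5*t (E(t, j) = 40 + 5*((t + j) - 11) = 40 + 5*((j + t) - 11) = 40 + 5*(-11 + j + t) = 40 + (-55 + 5*j + 5*t) = -15 + 5*j + 5*t)
√(E(45, -64) + A(-133)) = √((-15 + 5*(-64) + 5*45) - 38/(-133)) = √((-15 - 320 + 225) - 38*(-1/133)) = √(-110 + 2/7) = √(-768/7) = 16*I*√21/7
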